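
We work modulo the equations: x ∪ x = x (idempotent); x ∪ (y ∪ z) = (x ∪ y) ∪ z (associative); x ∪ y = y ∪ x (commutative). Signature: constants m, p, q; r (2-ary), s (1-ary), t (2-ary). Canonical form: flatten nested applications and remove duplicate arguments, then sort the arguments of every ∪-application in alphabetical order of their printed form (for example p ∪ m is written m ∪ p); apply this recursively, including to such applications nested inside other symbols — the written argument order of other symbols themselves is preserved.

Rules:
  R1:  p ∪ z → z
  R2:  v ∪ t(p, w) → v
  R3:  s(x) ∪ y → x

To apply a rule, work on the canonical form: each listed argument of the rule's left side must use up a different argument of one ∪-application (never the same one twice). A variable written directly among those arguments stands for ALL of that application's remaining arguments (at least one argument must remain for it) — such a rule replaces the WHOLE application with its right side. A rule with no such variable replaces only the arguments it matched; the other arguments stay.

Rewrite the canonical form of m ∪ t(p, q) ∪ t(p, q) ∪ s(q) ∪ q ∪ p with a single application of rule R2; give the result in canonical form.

Canonical form:  m ∪ p ∪ q ∪ s(q) ∪ t(p, q)
R2 matches:  uses t(p, q);  v := m ∪ p ∪ q ∪ s(q), w := q
The extension variable absorbs all remaining arguments, so the whole application is rewritten.
New term:  m ∪ p ∪ q ∪ s(q)

Answer: m ∪ p ∪ q ∪ s(q)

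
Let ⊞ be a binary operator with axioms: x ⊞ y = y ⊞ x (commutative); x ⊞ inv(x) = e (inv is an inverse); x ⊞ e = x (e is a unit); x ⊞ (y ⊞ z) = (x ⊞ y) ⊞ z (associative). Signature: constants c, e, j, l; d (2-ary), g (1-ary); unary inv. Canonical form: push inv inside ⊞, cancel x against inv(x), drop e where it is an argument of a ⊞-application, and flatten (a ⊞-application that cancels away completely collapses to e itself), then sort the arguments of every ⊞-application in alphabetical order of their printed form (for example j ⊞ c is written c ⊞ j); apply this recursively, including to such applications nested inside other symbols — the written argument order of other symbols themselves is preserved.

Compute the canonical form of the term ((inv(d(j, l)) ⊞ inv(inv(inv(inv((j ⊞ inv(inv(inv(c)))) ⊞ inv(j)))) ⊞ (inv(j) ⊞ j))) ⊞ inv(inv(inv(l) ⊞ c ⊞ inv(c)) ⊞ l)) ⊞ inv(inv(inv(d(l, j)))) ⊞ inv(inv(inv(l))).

Answer: inv(c) ⊞ inv(d(j, l)) ⊞ inv(d(l, j)) ⊞ inv(l) ⊞ inv(l) ⊞ inv(l)

Derivation:
Push inv inside:  distribute inv over ⊞ and collapse double inv
Cancel:  j cancels
Combine occurrences:  inv(d(j, l)) ⊞ inv(c) ⊞ inv(l) ⊞ inv(l) ⊞ inv(l) ⊞ inv(d(l, j))
Sort arguments:  inv(c) ⊞ inv(d(j, l)) ⊞ inv(d(l, j)) ⊞ inv(l) ⊞ inv(l) ⊞ inv(l)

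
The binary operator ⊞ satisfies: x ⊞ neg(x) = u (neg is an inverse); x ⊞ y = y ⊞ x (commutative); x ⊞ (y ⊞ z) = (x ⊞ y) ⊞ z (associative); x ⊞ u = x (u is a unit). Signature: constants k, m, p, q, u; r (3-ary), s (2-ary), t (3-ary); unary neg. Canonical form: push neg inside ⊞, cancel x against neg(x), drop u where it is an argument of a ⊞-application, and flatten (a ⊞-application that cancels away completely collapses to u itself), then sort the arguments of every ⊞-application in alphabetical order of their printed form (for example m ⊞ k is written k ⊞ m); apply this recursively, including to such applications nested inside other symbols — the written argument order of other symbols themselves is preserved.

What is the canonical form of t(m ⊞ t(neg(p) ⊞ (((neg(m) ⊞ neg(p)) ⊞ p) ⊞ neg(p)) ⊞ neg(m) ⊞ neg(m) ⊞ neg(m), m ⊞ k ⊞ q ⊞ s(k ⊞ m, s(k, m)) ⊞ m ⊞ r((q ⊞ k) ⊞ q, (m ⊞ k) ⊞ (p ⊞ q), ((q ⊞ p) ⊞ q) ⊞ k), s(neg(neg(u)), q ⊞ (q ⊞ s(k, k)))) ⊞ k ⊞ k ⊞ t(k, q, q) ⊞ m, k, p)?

Answer: t(k ⊞ k ⊞ m ⊞ m ⊞ t(k, q, q) ⊞ t(neg(m) ⊞ neg(m) ⊞ neg(m) ⊞ neg(m) ⊞ neg(p) ⊞ neg(p), k ⊞ m ⊞ m ⊞ q ⊞ r(k ⊞ q ⊞ q, k ⊞ m ⊞ p ⊞ q, k ⊞ p ⊞ q ⊞ q) ⊞ s(k ⊞ m, s(k, m)), s(u, q ⊞ q ⊞ s(k, k))), k, p)

Derivation:
Focus inside:  m ⊞ t(neg(p) ⊞ (((neg(m) ⊞ neg(p)) ⊞ p) ⊞ neg(p)) ⊞ neg(m) ⊞ neg(m) ⊞ neg(m), m ⊞ k ⊞ q ⊞ s(k ⊞ m, s(k, m)) ⊞ m ⊞ r((q ⊞ k) ⊞ q, (m ⊞ k) ⊞ (p ⊞ q), ((q ⊞ p) ⊞ q) ⊞ k), s(neg(neg(u)), q ⊞ (q ⊞ s(k, k)))) ⊞ k ⊞ k ⊞ t(k, q, q) ⊞ m
Push neg inside:  distribute neg over ⊞ and collapse double neg
Combine occurrences:  m ⊞ m ⊞ t(neg(m) ⊞ neg(m) ⊞ neg(m) ⊞ neg(m) ⊞ neg(p) ⊞ neg(p), k ⊞ m ⊞ m ⊞ q ⊞ r(k ⊞ q ⊞ q, k ⊞ m ⊞ p ⊞ q, k ⊞ p ⊞ q ⊞ q) ⊞ s(k ⊞ m, s(k, m)), s(u, q ⊞ q ⊞ s(k, k))) ⊞ k ⊞ k ⊞ t(k, q, q)
Sort:  k ⊞ k ⊞ m ⊞ m ⊞ t(k, q, q) ⊞ t(neg(m) ⊞ neg(m) ⊞ neg(m) ⊞ neg(m) ⊞ neg(p) ⊞ neg(p), k ⊞ m ⊞ m ⊞ q ⊞ r(k ⊞ q ⊞ q, k ⊞ m ⊞ p ⊞ q, k ⊞ p ⊞ q ⊞ q) ⊞ s(k ⊞ m, s(k, m)), s(u, q ⊞ q ⊞ s(k, k)))
Reassemble:  t(k ⊞ k ⊞ m ⊞ m ⊞ t(k, q, q) ⊞ t(neg(m) ⊞ neg(m) ⊞ neg(m) ⊞ neg(m) ⊞ neg(p) ⊞ neg(p), k ⊞ m ⊞ m ⊞ q ⊞ r(k ⊞ q ⊞ q, k ⊞ m ⊞ p ⊞ q, k ⊞ p ⊞ q ⊞ q) ⊞ s(k ⊞ m, s(k, m)), s(u, q ⊞ q ⊞ s(k, k))), k, p)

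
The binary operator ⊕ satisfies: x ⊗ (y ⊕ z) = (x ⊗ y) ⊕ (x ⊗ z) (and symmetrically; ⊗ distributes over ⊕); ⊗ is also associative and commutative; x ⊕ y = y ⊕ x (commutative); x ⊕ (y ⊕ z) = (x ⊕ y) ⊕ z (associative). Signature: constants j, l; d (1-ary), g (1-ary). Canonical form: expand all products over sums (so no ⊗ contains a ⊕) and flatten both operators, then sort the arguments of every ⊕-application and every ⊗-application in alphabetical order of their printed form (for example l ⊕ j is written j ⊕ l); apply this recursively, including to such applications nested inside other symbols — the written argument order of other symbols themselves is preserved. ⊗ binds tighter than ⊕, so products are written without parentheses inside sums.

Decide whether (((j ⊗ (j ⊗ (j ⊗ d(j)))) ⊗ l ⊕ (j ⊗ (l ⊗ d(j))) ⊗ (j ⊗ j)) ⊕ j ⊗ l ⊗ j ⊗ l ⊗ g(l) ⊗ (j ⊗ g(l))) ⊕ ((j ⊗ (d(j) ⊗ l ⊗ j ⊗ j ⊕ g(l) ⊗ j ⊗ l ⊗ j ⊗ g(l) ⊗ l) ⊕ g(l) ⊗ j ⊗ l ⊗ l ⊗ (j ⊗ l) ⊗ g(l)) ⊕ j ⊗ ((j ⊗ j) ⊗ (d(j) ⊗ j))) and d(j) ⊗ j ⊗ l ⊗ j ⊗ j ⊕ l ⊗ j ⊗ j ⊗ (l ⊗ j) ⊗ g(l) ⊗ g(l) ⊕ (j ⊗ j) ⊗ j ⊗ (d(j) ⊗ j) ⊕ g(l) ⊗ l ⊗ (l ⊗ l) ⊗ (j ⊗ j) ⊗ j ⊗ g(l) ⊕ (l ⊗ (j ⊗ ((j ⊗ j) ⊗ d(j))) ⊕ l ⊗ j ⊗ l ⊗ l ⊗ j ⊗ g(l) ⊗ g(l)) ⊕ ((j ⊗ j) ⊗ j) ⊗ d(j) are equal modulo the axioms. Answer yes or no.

Left:  (((j ⊗ (j ⊗ (j ⊗ d(j)))) ⊗ l ⊕ (j ⊗ (l ⊗ d(j))) ⊗ (j ⊗ j)) ⊕ j ⊗ l ⊗ j ⊗ l ⊗ g(l) ⊗ (j ⊗ g(l))) ⊕ ((j ⊗ (d(j) ⊗ l ⊗ j ⊗ j ⊕ g(l) ⊗ j ⊗ l ⊗ j ⊗ g(l) ⊗ l) ⊕ g(l) ⊗ j ⊗ l ⊗ l ⊗ (j ⊗ l) ⊗ g(l)) ⊕ j ⊗ ((j ⊗ j) ⊗ (d(j) ⊗ j)))
  Distribute:  d(j) ⊗ j ⊗ j ⊗ j ⊗ l ⊕ d(j) ⊗ j ⊗ j ⊗ j ⊗ l ⊕ g(l) ⊗ g(l) ⊗ j ⊗ j ⊗ j ⊗ l ⊗ l ⊕ d(j) ⊗ j ⊗ j ⊗ j ⊗ l ⊕ g(l) ⊗ g(l) ⊗ j ⊗ j ⊗ j ⊗ l ⊗ l ⊕ g(l) ⊗ g(l) ⊗ j ⊗ j ⊗ l ⊗ l ⊗ l ⊕ d(j) ⊗ j ⊗ j ⊗ j ⊗ j
  Sort:  d(j) ⊗ j ⊗ j ⊗ j ⊗ j ⊕ d(j) ⊗ j ⊗ j ⊗ j ⊗ l ⊕ d(j) ⊗ j ⊗ j ⊗ j ⊗ l ⊕ d(j) ⊗ j ⊗ j ⊗ j ⊗ l ⊕ g(l) ⊗ g(l) ⊗ j ⊗ j ⊗ j ⊗ l ⊗ l ⊕ g(l) ⊗ g(l) ⊗ j ⊗ j ⊗ j ⊗ l ⊗ l ⊕ g(l) ⊗ g(l) ⊗ j ⊗ j ⊗ l ⊗ l ⊗ l
Right:  d(j) ⊗ j ⊗ l ⊗ j ⊗ j ⊕ l ⊗ j ⊗ j ⊗ (l ⊗ j) ⊗ g(l) ⊗ g(l) ⊕ (j ⊗ j) ⊗ j ⊗ (d(j) ⊗ j) ⊕ g(l) ⊗ l ⊗ (l ⊗ l) ⊗ (j ⊗ j) ⊗ j ⊗ g(l) ⊕ (l ⊗ (j ⊗ ((j ⊗ j) ⊗ d(j))) ⊕ l ⊗ j ⊗ l ⊗ l ⊗ j ⊗ g(l) ⊗ g(l)) ⊕ ((j ⊗ j) ⊗ j) ⊗ d(j)
  Un-nest:  d(j) ⊗ j ⊗ j ⊗ j ⊗ l ⊕ g(l) ⊗ g(l) ⊗ j ⊗ j ⊗ j ⊗ l ⊗ l ⊕ d(j) ⊗ j ⊗ j ⊗ j ⊗ j ⊕ g(l) ⊗ g(l) ⊗ j ⊗ j ⊗ j ⊗ l ⊗ l ⊗ l ⊕ d(j) ⊗ j ⊗ j ⊗ j ⊗ l ⊕ g(l) ⊗ g(l) ⊗ j ⊗ j ⊗ l ⊗ l ⊗ l ⊕ d(j) ⊗ j ⊗ j ⊗ j
  Sort arguments:  d(j) ⊗ j ⊗ j ⊗ j ⊕ d(j) ⊗ j ⊗ j ⊗ j ⊗ j ⊕ d(j) ⊗ j ⊗ j ⊗ j ⊗ l ⊕ d(j) ⊗ j ⊗ j ⊗ j ⊗ l ⊕ g(l) ⊗ g(l) ⊗ j ⊗ j ⊗ j ⊗ l ⊗ l ⊕ g(l) ⊗ g(l) ⊗ j ⊗ j ⊗ j ⊗ l ⊗ l ⊗ l ⊕ g(l) ⊗ g(l) ⊗ j ⊗ j ⊗ l ⊗ l ⊗ l

Answer: no — d(j) ⊗ j ⊗ j ⊗ j ⊗ j ⊕ d(j) ⊗ j ⊗ j ⊗ j ⊗ l ⊕ d(j) ⊗ j ⊗ j ⊗ j ⊗ l ⊕ d(j) ⊗ j ⊗ j ⊗ j ⊗ l ⊕ g(l) ⊗ g(l) ⊗ j ⊗ j ⊗ j ⊗ l ⊗ l ⊕ g(l) ⊗ g(l) ⊗ j ⊗ j ⊗ j ⊗ l ⊗ l ⊕ g(l) ⊗ g(l) ⊗ j ⊗ j ⊗ l ⊗ l ⊗ l vs d(j) ⊗ j ⊗ j ⊗ j ⊕ d(j) ⊗ j ⊗ j ⊗ j ⊗ j ⊕ d(j) ⊗ j ⊗ j ⊗ j ⊗ l ⊕ d(j) ⊗ j ⊗ j ⊗ j ⊗ l ⊕ g(l) ⊗ g(l) ⊗ j ⊗ j ⊗ j ⊗ l ⊗ l ⊕ g(l) ⊗ g(l) ⊗ j ⊗ j ⊗ j ⊗ l ⊗ l ⊗ l ⊕ g(l) ⊗ g(l) ⊗ j ⊗ j ⊗ l ⊗ l ⊗ l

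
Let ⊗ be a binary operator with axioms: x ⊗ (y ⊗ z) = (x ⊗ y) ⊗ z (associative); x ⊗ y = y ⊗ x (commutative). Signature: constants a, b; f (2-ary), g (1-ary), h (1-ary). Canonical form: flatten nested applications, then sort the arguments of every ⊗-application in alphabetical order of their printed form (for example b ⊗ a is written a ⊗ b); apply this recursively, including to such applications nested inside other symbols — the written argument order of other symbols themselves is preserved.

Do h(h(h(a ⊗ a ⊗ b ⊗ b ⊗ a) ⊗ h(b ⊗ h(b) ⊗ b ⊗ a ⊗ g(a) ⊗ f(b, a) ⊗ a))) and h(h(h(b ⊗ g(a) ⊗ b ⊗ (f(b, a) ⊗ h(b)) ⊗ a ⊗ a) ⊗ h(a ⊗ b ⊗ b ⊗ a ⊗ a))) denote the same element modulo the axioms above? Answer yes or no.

Answer: yes — both canonical forms are h(h(h(a ⊗ a ⊗ a ⊗ b ⊗ b) ⊗ h(a ⊗ a ⊗ b ⊗ b ⊗ f(b, a) ⊗ g(a) ⊗ h(b))))

Derivation:
Left:  h(h(h(a ⊗ a ⊗ b ⊗ b ⊗ a) ⊗ h(b ⊗ h(b) ⊗ b ⊗ a ⊗ g(a) ⊗ f(b, a) ⊗ a)))
  Descend into:  h(a ⊗ a ⊗ b ⊗ b ⊗ a) ⊗ h(b ⊗ h(b) ⊗ b ⊗ a ⊗ g(a) ⊗ f(b, a) ⊗ a)
  Inside:  h(a ⊗ a ⊗ b ⊗ b ⊗ a)  →  h(a ⊗ a ⊗ a ⊗ b ⊗ b)
  Canonicalize subterm:  h(b ⊗ h(b) ⊗ b ⊗ a ⊗ g(a) ⊗ f(b, a) ⊗ a)  →  h(a ⊗ a ⊗ b ⊗ b ⊗ f(b, a) ⊗ g(a) ⊗ h(b))
  Order the arguments:  h(a ⊗ a ⊗ a ⊗ b ⊗ b) ⊗ h(a ⊗ a ⊗ b ⊗ b ⊗ f(b, a) ⊗ g(a) ⊗ h(b))
  Put back:  h(h(h(a ⊗ a ⊗ a ⊗ b ⊗ b) ⊗ h(a ⊗ a ⊗ b ⊗ b ⊗ f(b, a) ⊗ g(a) ⊗ h(b))))
Right:  h(h(h(b ⊗ g(a) ⊗ b ⊗ (f(b, a) ⊗ h(b)) ⊗ a ⊗ a) ⊗ h(a ⊗ b ⊗ b ⊗ a ⊗ a)))
  Focus inside:  h(b ⊗ g(a) ⊗ b ⊗ (f(b, a) ⊗ h(b)) ⊗ a ⊗ a) ⊗ h(a ⊗ b ⊗ b ⊗ a ⊗ a)
  Inside:  h(b ⊗ g(a) ⊗ b ⊗ (f(b, a) ⊗ h(b)) ⊗ a ⊗ a)  →  h(a ⊗ a ⊗ b ⊗ b ⊗ f(b, a) ⊗ g(a) ⊗ h(b))
  Inside:  h(a ⊗ b ⊗ b ⊗ a ⊗ a)  →  h(a ⊗ a ⊗ a ⊗ b ⊗ b)
  Sort:  h(a ⊗ a ⊗ a ⊗ b ⊗ b) ⊗ h(a ⊗ a ⊗ b ⊗ b ⊗ f(b, a) ⊗ g(a) ⊗ h(b))
  Rebuild:  h(h(h(a ⊗ a ⊗ a ⊗ b ⊗ b) ⊗ h(a ⊗ a ⊗ b ⊗ b ⊗ f(b, a) ⊗ g(a) ⊗ h(b))))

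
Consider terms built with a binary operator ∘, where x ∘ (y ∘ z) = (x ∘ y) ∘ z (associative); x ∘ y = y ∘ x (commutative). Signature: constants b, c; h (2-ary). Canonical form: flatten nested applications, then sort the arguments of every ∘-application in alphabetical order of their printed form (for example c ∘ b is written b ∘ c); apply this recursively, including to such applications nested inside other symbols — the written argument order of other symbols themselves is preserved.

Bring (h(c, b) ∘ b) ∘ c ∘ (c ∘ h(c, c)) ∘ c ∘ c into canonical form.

Answer: b ∘ c ∘ c ∘ c ∘ c ∘ h(c, b) ∘ h(c, c)

Derivation:
Un-nest:  h(c, b) ∘ b ∘ c ∘ c ∘ h(c, c) ∘ c ∘ c
Order the arguments:  b ∘ c ∘ c ∘ c ∘ c ∘ h(c, b) ∘ h(c, c)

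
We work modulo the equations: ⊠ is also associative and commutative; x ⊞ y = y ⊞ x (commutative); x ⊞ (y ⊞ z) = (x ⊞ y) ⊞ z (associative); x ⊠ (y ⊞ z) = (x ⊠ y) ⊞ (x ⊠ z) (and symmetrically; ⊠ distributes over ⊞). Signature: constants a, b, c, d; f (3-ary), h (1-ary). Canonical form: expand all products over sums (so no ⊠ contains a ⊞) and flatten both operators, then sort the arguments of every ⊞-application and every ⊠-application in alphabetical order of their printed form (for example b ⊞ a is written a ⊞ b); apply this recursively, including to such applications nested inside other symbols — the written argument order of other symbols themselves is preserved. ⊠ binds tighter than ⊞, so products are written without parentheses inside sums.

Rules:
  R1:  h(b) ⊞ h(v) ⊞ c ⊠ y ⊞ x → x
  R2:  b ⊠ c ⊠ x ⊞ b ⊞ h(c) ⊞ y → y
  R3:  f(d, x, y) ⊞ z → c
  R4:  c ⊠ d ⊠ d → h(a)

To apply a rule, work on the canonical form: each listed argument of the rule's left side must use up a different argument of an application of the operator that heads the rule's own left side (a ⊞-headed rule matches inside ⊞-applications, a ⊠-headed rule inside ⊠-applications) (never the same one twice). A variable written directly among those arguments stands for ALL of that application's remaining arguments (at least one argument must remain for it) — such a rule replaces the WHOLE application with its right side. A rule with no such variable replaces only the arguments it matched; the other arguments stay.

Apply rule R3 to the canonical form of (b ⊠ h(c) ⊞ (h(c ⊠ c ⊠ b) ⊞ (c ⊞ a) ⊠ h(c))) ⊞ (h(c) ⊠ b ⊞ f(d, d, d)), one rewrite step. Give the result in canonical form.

Canonical form:  a ⊠ h(c) ⊞ b ⊠ h(c) ⊞ b ⊠ h(c) ⊞ c ⊠ h(c) ⊞ f(d, d, d) ⊞ h(b ⊠ c ⊠ c)
Apply R3:  consuming f(d, d, d);  x := d, y := d, z := a ⊠ h(c) ⊞ b ⊠ h(c) ⊞ b ⊠ h(c) ⊞ c ⊠ h(c) ⊞ h(b ⊠ c ⊠ c)
Every leftover argument binds to the variable; the entire application is replaced.
Giving:  c

Answer: c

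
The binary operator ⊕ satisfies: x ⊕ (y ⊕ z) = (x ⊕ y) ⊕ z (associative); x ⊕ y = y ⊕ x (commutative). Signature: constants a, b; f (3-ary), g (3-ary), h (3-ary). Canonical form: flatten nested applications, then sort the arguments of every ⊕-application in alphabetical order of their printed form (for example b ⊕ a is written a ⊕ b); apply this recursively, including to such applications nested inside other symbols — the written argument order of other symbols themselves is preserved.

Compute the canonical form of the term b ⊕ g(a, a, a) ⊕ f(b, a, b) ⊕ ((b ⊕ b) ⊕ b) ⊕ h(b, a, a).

Answer: b ⊕ b ⊕ b ⊕ b ⊕ f(b, a, b) ⊕ g(a, a, a) ⊕ h(b, a, a)

Derivation:
Flatten:  b ⊕ g(a, a, a) ⊕ f(b, a, b) ⊕ b ⊕ b ⊕ b ⊕ h(b, a, a)
Sort arguments:  b ⊕ b ⊕ b ⊕ b ⊕ f(b, a, b) ⊕ g(a, a, a) ⊕ h(b, a, a)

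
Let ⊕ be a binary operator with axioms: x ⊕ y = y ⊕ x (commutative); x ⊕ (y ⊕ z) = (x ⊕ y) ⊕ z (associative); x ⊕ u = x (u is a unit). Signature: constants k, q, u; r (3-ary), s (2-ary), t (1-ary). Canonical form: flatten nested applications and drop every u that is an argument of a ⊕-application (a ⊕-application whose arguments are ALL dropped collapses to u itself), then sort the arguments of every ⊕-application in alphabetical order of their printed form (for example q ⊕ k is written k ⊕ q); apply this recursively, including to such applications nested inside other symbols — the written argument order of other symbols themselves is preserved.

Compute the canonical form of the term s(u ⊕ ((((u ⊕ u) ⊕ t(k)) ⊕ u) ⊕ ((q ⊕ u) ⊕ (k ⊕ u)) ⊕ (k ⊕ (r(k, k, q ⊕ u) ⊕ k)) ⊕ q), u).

Descend into:  u ⊕ ((((u ⊕ u) ⊕ t(k)) ⊕ u) ⊕ ((q ⊕ u) ⊕ (k ⊕ u)) ⊕ (k ⊕ (r(k, k, q ⊕ u) ⊕ k)) ⊕ q)
Merge nested applications:  u ⊕ u ⊕ u ⊕ t(k) ⊕ u ⊕ q ⊕ u ⊕ k ⊕ u ⊕ k ⊕ r(k, k, q ⊕ u) ⊕ k ⊕ q
Inside:  r(k, k, q ⊕ u)  →  r(k, k, q)
Drop the unit:  drop u (×6)
Sort arguments:  k ⊕ k ⊕ k ⊕ q ⊕ q ⊕ r(k, k, q) ⊕ t(k)
Reassemble:  s(k ⊕ k ⊕ k ⊕ q ⊕ q ⊕ r(k, k, q) ⊕ t(k), u)

Answer: s(k ⊕ k ⊕ k ⊕ q ⊕ q ⊕ r(k, k, q) ⊕ t(k), u)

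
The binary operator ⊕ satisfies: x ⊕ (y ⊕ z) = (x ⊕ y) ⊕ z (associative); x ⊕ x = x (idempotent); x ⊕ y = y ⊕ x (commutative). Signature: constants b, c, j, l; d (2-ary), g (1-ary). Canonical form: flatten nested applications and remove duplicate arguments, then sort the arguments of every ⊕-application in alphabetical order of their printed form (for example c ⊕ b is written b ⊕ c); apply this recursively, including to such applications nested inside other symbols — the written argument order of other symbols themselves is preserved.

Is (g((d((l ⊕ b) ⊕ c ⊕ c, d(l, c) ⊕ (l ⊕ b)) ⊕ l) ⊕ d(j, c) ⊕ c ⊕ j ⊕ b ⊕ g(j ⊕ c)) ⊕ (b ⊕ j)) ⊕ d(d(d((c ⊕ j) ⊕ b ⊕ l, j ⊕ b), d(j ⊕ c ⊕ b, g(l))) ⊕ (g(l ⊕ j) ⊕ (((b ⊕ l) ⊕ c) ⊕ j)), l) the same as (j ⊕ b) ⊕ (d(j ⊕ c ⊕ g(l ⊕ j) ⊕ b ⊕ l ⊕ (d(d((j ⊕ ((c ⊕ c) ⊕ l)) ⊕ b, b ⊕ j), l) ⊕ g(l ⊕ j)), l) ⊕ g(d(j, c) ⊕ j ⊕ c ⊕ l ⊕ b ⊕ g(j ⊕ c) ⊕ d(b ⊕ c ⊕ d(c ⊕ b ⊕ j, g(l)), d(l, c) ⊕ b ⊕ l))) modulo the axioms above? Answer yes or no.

Answer: no — b ⊕ d(b ⊕ c ⊕ d(d(b ⊕ c ⊕ j ⊕ l, b ⊕ j), d(b ⊕ c ⊕ j, g(l))) ⊕ g(j ⊕ l) ⊕ j ⊕ l, l) ⊕ g(b ⊕ c ⊕ d(b ⊕ c ⊕ l, b ⊕ d(l, c) ⊕ l) ⊕ d(j, c) ⊕ g(c ⊕ j) ⊕ j ⊕ l) ⊕ j vs b ⊕ d(b ⊕ c ⊕ d(d(b ⊕ c ⊕ j ⊕ l, b ⊕ j), l) ⊕ g(j ⊕ l) ⊕ j ⊕ l, l) ⊕ g(b ⊕ c ⊕ d(b ⊕ c ⊕ d(b ⊕ c ⊕ j, g(l)), b ⊕ d(l, c) ⊕ l) ⊕ d(j, c) ⊕ g(c ⊕ j) ⊕ j ⊕ l) ⊕ j

Derivation:
Left:  (g((d((l ⊕ b) ⊕ c ⊕ c, d(l, c) ⊕ (l ⊕ b)) ⊕ l) ⊕ d(j, c) ⊕ c ⊕ j ⊕ b ⊕ g(j ⊕ c)) ⊕ (b ⊕ j)) ⊕ d(d(d((c ⊕ j) ⊕ b ⊕ l, j ⊕ b), d(j ⊕ c ⊕ b, g(l))) ⊕ (g(l ⊕ j) ⊕ (((b ⊕ l) ⊕ c) ⊕ j)), l)
  Merge nested applications:  g((d((l ⊕ b) ⊕ c ⊕ c, d(l, c) ⊕ (l ⊕ b)) ⊕ l) ⊕ d(j, c) ⊕ c ⊕ j ⊕ b ⊕ g(j ⊕ c)) ⊕ b ⊕ j ⊕ d(d(d((c ⊕ j) ⊕ b ⊕ l, j ⊕ b), d(j ⊕ c ⊕ b, g(l))) ⊕ (g(l ⊕ j) ⊕ (((b ⊕ l) ⊕ c) ⊕ j)), l)
  Simplify inside:  g((d((l ⊕ b) ⊕ c ⊕ c, d(l, c) ⊕ (l ⊕ b)) ⊕ l) ⊕ d(j, c) ⊕ c ⊕ j ⊕ b ⊕ g(j ⊕ c))  →  g(b ⊕ c ⊕ d(b ⊕ c ⊕ l, b ⊕ d(l, c) ⊕ l) ⊕ d(j, c) ⊕ g(c ⊕ j) ⊕ j ⊕ l)
  Canonicalize subterm:  d(d(d((c ⊕ j) ⊕ b ⊕ l, j ⊕ b), d(j ⊕ c ⊕ b, g(l))) ⊕ (g(l ⊕ j) ⊕ (((b ⊕ l) ⊕ c) ⊕ j)), l)  →  d(b ⊕ c ⊕ d(d(b ⊕ c ⊕ j ⊕ l, b ⊕ j), d(b ⊕ c ⊕ j, g(l))) ⊕ g(j ⊕ l) ⊕ j ⊕ l, l)
  Order the arguments:  b ⊕ d(b ⊕ c ⊕ d(d(b ⊕ c ⊕ j ⊕ l, b ⊕ j), d(b ⊕ c ⊕ j, g(l))) ⊕ g(j ⊕ l) ⊕ j ⊕ l, l) ⊕ g(b ⊕ c ⊕ d(b ⊕ c ⊕ l, b ⊕ d(l, c) ⊕ l) ⊕ d(j, c) ⊕ g(c ⊕ j) ⊕ j ⊕ l) ⊕ j
Right:  (j ⊕ b) ⊕ (d(j ⊕ c ⊕ g(l ⊕ j) ⊕ b ⊕ l ⊕ (d(d((j ⊕ ((c ⊕ c) ⊕ l)) ⊕ b, b ⊕ j), l) ⊕ g(l ⊕ j)), l) ⊕ g(d(j, c) ⊕ j ⊕ c ⊕ l ⊕ b ⊕ g(j ⊕ c) ⊕ d(b ⊕ c ⊕ d(c ⊕ b ⊕ j, g(l)), d(l, c) ⊕ b ⊕ l)))
  Merge nested applications:  j ⊕ b ⊕ d(j ⊕ c ⊕ g(l ⊕ j) ⊕ b ⊕ l ⊕ (d(d((j ⊕ ((c ⊕ c) ⊕ l)) ⊕ b, b ⊕ j), l) ⊕ g(l ⊕ j)), l) ⊕ g(d(j, c) ⊕ j ⊕ c ⊕ l ⊕ b ⊕ g(j ⊕ c) ⊕ d(b ⊕ c ⊕ d(c ⊕ b ⊕ j, g(l)), d(l, c) ⊕ b ⊕ l))
  Simplify inside:  d(j ⊕ c ⊕ g(l ⊕ j) ⊕ b ⊕ l ⊕ (d(d((j ⊕ ((c ⊕ c) ⊕ l)) ⊕ b, b ⊕ j), l) ⊕ g(l ⊕ j)), l)  →  d(b ⊕ c ⊕ d(d(b ⊕ c ⊕ j ⊕ l, b ⊕ j), l) ⊕ g(j ⊕ l) ⊕ j ⊕ l, l)
  Inside:  g(d(j, c) ⊕ j ⊕ c ⊕ l ⊕ b ⊕ g(j ⊕ c) ⊕ d(b ⊕ c ⊕ d(c ⊕ b ⊕ j, g(l)), d(l, c) ⊕ b ⊕ l))  →  g(b ⊕ c ⊕ d(b ⊕ c ⊕ d(b ⊕ c ⊕ j, g(l)), b ⊕ d(l, c) ⊕ l) ⊕ d(j, c) ⊕ g(c ⊕ j) ⊕ j ⊕ l)
  Sort arguments:  b ⊕ d(b ⊕ c ⊕ d(d(b ⊕ c ⊕ j ⊕ l, b ⊕ j), l) ⊕ g(j ⊕ l) ⊕ j ⊕ l, l) ⊕ g(b ⊕ c ⊕ d(b ⊕ c ⊕ d(b ⊕ c ⊕ j, g(l)), b ⊕ d(l, c) ⊕ l) ⊕ d(j, c) ⊕ g(c ⊕ j) ⊕ j ⊕ l) ⊕ j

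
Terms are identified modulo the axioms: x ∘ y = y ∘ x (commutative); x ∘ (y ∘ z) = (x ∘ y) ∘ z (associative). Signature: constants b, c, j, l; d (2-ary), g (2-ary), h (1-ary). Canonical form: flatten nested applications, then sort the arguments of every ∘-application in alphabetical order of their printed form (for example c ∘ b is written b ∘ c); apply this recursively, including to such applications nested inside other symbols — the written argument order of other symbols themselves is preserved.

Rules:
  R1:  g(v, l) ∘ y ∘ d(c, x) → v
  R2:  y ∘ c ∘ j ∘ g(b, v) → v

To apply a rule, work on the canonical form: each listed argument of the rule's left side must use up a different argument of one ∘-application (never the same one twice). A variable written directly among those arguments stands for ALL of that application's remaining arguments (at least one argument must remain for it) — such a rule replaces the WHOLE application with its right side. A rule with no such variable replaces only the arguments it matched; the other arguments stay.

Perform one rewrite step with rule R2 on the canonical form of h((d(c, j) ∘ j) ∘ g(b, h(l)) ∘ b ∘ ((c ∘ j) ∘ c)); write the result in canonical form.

Answer: h(h(l))

Derivation:
Canonical form:  h(b ∘ c ∘ c ∘ d(c, j) ∘ g(b, h(l)) ∘ j ∘ j)
Match R2:  consume c, g(b, h(l)), j;  v := h(l), y := b ∘ c ∘ d(c, j) ∘ j
The variable takes the whole remainder — replace the entire application.
Giving:  h(h(l))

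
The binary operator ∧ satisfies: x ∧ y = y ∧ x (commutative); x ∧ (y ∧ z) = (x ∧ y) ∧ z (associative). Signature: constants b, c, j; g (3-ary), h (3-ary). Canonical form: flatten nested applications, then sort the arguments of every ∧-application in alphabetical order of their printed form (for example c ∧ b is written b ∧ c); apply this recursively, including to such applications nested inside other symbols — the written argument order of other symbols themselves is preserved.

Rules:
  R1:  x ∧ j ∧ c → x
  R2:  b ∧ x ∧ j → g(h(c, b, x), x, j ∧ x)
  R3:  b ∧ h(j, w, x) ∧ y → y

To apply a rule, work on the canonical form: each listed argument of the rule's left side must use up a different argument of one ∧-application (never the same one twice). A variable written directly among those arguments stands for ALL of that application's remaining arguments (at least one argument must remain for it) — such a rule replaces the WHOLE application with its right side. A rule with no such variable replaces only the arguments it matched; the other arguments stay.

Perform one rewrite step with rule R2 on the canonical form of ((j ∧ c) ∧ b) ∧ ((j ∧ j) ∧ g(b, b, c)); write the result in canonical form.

Canonical form:  b ∧ c ∧ g(b, b, c) ∧ j ∧ j ∧ j
R2 matches:  uses b, j;  x := c ∧ g(b, b, c) ∧ j ∧ j
Every leftover argument binds to the variable; the entire application is replaced.
New term:  g(h(c, b, c ∧ g(b, b, c) ∧ j ∧ j), c ∧ g(b, b, c) ∧ j ∧ j, c ∧ g(b, b, c) ∧ j ∧ j ∧ j)

Answer: g(h(c, b, c ∧ g(b, b, c) ∧ j ∧ j), c ∧ g(b, b, c) ∧ j ∧ j, c ∧ g(b, b, c) ∧ j ∧ j ∧ j)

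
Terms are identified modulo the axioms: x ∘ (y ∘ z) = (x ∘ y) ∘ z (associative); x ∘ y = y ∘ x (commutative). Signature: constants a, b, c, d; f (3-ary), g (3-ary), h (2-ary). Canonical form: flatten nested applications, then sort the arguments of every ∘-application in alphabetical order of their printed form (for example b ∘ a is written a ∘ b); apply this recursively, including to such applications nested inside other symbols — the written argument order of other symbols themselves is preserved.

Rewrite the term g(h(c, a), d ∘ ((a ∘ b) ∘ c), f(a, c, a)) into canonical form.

Answer: g(h(c, a), a ∘ b ∘ c ∘ d, f(a, c, a))

Derivation:
Descend into:  d ∘ ((a ∘ b) ∘ c)
Merge nested applications:  d ∘ a ∘ b ∘ c
Sort arguments:  a ∘ b ∘ c ∘ d
Reassemble:  g(h(c, a), a ∘ b ∘ c ∘ d, f(a, c, a))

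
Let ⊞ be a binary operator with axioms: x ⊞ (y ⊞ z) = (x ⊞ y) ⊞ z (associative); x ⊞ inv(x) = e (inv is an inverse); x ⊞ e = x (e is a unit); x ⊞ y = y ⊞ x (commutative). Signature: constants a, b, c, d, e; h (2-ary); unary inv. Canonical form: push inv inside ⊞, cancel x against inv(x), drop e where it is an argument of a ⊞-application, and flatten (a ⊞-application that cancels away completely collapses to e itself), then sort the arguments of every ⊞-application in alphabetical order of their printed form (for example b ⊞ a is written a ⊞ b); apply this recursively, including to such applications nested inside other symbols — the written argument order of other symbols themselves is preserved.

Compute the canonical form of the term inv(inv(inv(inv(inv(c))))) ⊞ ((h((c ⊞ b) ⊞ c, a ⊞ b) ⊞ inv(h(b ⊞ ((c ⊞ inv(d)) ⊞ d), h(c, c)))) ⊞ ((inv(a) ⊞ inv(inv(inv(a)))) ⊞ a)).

Push inv inside:  distribute inv over ⊞ and collapse double inv
Combine occurrences:  inv(c) ⊞ h(b ⊞ c ⊞ c, a ⊞ b) ⊞ inv(h(b ⊞ c, h(c, c))) ⊞ inv(a)
Order the arguments:  h(b ⊞ c ⊞ c, a ⊞ b) ⊞ inv(a) ⊞ inv(c) ⊞ inv(h(b ⊞ c, h(c, c)))

Answer: h(b ⊞ c ⊞ c, a ⊞ b) ⊞ inv(a) ⊞ inv(c) ⊞ inv(h(b ⊞ c, h(c, c)))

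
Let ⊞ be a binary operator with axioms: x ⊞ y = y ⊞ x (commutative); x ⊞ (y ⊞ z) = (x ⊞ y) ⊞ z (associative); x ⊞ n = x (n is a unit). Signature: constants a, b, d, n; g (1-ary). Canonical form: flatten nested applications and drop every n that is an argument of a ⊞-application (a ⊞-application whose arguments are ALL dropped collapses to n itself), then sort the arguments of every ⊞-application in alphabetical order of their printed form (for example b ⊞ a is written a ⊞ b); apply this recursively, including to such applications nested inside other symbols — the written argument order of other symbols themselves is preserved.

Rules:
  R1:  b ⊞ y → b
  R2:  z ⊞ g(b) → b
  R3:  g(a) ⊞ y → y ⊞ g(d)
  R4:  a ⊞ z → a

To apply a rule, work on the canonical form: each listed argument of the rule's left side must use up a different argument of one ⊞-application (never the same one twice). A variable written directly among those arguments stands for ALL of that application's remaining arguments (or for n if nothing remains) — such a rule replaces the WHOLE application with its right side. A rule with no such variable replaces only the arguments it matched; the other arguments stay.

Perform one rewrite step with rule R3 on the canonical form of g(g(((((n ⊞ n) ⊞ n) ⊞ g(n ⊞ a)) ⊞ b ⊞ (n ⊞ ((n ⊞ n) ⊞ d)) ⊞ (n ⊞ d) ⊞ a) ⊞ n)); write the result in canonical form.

Canonical form:  g(g(a ⊞ b ⊞ d ⊞ d ⊞ g(a)))
R3 matches:  uses g(a);  y := a ⊞ b ⊞ d ⊞ d
The extension variable absorbs all remaining arguments, so the whole application is rewritten.
New term:  g(g(a ⊞ b ⊞ d ⊞ d ⊞ g(d)))

Answer: g(g(a ⊞ b ⊞ d ⊞ d ⊞ g(d)))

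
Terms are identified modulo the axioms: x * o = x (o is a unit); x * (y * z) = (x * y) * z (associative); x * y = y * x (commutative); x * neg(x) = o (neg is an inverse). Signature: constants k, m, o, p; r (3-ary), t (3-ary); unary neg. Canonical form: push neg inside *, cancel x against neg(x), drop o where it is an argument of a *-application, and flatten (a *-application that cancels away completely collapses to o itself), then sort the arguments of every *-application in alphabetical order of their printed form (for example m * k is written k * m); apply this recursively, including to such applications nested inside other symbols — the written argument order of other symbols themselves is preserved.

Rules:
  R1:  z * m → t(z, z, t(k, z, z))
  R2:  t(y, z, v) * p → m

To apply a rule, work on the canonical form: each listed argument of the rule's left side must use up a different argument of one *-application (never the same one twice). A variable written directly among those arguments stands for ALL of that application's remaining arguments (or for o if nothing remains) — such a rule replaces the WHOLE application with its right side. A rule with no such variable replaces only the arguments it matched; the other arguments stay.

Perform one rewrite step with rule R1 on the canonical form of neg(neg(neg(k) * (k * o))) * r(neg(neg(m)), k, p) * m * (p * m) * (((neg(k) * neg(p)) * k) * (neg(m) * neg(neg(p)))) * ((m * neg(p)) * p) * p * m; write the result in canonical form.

Answer: t(m * m * p * p * r(m, k, p), m * m * p * p * r(m, k, p), t(k, m * m * p * p * r(m, k, p), m * m * p * p * r(m, k, p)))

Derivation:
Canonical form:  m * m * m * p * p * r(m, k, p)
Apply R1:  consuming m;  z := m * m * p * p * r(m, k, p)
The extension variable absorbs all remaining arguments, so the whole application is rewritten.
Giving:  t(m * m * p * p * r(m, k, p), m * m * p * p * r(m, k, p), t(k, m * m * p * p * r(m, k, p), m * m * p * p * r(m, k, p)))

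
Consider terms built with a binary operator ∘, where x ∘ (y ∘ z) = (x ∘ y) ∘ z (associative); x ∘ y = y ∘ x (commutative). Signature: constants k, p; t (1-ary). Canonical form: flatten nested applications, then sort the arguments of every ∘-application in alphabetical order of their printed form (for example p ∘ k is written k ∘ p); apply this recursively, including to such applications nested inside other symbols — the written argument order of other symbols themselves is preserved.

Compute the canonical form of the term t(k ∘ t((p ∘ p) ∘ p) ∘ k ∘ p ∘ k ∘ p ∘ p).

Work inside:  k ∘ t((p ∘ p) ∘ p) ∘ k ∘ p ∘ k ∘ p ∘ p
Inside:  t((p ∘ p) ∘ p)  →  t(p ∘ p ∘ p)
Sort:  k ∘ k ∘ k ∘ p ∘ p ∘ p ∘ t(p ∘ p ∘ p)
Rebuild:  t(k ∘ k ∘ k ∘ p ∘ p ∘ p ∘ t(p ∘ p ∘ p))

Answer: t(k ∘ k ∘ k ∘ p ∘ p ∘ p ∘ t(p ∘ p ∘ p))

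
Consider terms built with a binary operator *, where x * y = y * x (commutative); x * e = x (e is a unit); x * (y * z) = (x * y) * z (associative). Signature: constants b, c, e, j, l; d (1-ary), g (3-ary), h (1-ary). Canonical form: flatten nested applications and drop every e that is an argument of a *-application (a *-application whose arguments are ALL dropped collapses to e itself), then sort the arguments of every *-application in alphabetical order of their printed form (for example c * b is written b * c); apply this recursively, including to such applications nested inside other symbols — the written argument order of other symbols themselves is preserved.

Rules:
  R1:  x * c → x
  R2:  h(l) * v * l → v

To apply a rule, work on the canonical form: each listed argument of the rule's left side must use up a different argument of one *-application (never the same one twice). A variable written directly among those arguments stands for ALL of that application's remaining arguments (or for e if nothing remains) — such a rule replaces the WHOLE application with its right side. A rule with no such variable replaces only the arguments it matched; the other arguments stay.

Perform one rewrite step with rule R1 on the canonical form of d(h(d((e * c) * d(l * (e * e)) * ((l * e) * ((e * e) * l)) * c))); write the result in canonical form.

Answer: d(h(d(c * d(l) * l * l)))

Derivation:
Canonical form:  d(h(d(c * c * d(l) * l * l)))
R1 matches:  uses c;  x := c * d(l) * l * l
The extension variable absorbs all remaining arguments, so the whole application is rewritten.
Result:  d(h(d(c * d(l) * l * l)))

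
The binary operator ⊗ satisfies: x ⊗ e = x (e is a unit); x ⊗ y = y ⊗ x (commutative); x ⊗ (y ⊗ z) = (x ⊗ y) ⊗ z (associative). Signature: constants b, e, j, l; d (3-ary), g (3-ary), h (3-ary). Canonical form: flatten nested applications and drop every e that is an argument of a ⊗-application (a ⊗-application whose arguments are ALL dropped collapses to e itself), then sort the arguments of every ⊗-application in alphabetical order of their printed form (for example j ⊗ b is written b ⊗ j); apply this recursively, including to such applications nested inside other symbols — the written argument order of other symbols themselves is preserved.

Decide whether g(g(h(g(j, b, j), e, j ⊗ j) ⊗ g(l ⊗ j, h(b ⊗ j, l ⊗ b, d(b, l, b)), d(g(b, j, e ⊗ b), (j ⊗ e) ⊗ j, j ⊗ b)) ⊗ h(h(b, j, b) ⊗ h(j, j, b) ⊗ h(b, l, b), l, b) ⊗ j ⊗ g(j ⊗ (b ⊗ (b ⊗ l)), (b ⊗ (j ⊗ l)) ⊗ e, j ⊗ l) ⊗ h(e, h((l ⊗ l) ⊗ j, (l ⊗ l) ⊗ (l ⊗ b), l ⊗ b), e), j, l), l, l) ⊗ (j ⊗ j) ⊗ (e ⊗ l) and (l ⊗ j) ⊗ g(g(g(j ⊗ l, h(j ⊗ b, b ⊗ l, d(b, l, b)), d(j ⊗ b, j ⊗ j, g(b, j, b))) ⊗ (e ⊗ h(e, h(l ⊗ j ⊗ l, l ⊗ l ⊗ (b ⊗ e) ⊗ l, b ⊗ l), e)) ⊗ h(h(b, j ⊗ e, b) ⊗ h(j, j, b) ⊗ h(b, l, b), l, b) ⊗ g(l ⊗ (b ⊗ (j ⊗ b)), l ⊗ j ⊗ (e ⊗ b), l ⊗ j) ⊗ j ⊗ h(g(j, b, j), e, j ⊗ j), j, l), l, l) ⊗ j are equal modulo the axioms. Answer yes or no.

Left:  g(g(h(g(j, b, j), e, j ⊗ j) ⊗ g(l ⊗ j, h(b ⊗ j, l ⊗ b, d(b, l, b)), d(g(b, j, e ⊗ b), (j ⊗ e) ⊗ j, j ⊗ b)) ⊗ h(h(b, j, b) ⊗ h(j, j, b) ⊗ h(b, l, b), l, b) ⊗ j ⊗ g(j ⊗ (b ⊗ (b ⊗ l)), (b ⊗ (j ⊗ l)) ⊗ e, j ⊗ l) ⊗ h(e, h((l ⊗ l) ⊗ j, (l ⊗ l) ⊗ (l ⊗ b), l ⊗ b), e), j, l), l, l) ⊗ (j ⊗ j) ⊗ (e ⊗ l)
  Merge nested applications:  g(g(h(g(j, b, j), e, j ⊗ j) ⊗ g(l ⊗ j, h(b ⊗ j, l ⊗ b, d(b, l, b)), d(g(b, j, e ⊗ b), (j ⊗ e) ⊗ j, j ⊗ b)) ⊗ h(h(b, j, b) ⊗ h(j, j, b) ⊗ h(b, l, b), l, b) ⊗ j ⊗ g(j ⊗ (b ⊗ (b ⊗ l)), (b ⊗ (j ⊗ l)) ⊗ e, j ⊗ l) ⊗ h(e, h((l ⊗ l) ⊗ j, (l ⊗ l) ⊗ (l ⊗ b), l ⊗ b), e), j, l), l, l) ⊗ j ⊗ j ⊗ e ⊗ l
  Inside:  g(g(h(g(j, b, j), e, j ⊗ j) ⊗ g(l ⊗ j, h(b ⊗ j, l ⊗ b, d(b, l, b)), d(g(b, j, e ⊗ b), (j ⊗ e) ⊗ j, j ⊗ b)) ⊗ h(h(b, j, b) ⊗ h(j, j, b) ⊗ h(b, l, b), l, b) ⊗ j ⊗ g(j ⊗ (b ⊗ (b ⊗ l)), (b ⊗ (j ⊗ l)) ⊗ e, j ⊗ l) ⊗ h(e, h((l ⊗ l) ⊗ j, (l ⊗ l) ⊗ (l ⊗ b), l ⊗ b), e), j, l), l, l)  →  g(g(g(b ⊗ b ⊗ j ⊗ l, b ⊗ j ⊗ l, j ⊗ l) ⊗ g(j ⊗ l, h(b ⊗ j, b ⊗ l, d(b, l, b)), d(g(b, j, b), j ⊗ j, b ⊗ j)) ⊗ h(e, h(j ⊗ l ⊗ l, b ⊗ l ⊗ l ⊗ l, b ⊗ l), e) ⊗ h(g(j, b, j), e, j ⊗ j) ⊗ h(h(b, j, b) ⊗ h(b, l, b) ⊗ h(j, j, b), l, b) ⊗ j, j, l), l, l)
  Unit:  drop e
  Order the arguments:  g(g(g(b ⊗ b ⊗ j ⊗ l, b ⊗ j ⊗ l, j ⊗ l) ⊗ g(j ⊗ l, h(b ⊗ j, b ⊗ l, d(b, l, b)), d(g(b, j, b), j ⊗ j, b ⊗ j)) ⊗ h(e, h(j ⊗ l ⊗ l, b ⊗ l ⊗ l ⊗ l, b ⊗ l), e) ⊗ h(g(j, b, j), e, j ⊗ j) ⊗ h(h(b, j, b) ⊗ h(b, l, b) ⊗ h(j, j, b), l, b) ⊗ j, j, l), l, l) ⊗ j ⊗ j ⊗ l
Right:  (l ⊗ j) ⊗ g(g(g(j ⊗ l, h(j ⊗ b, b ⊗ l, d(b, l, b)), d(j ⊗ b, j ⊗ j, g(b, j, b))) ⊗ (e ⊗ h(e, h(l ⊗ j ⊗ l, l ⊗ l ⊗ (b ⊗ e) ⊗ l, b ⊗ l), e)) ⊗ h(h(b, j ⊗ e, b) ⊗ h(j, j, b) ⊗ h(b, l, b), l, b) ⊗ g(l ⊗ (b ⊗ (j ⊗ b)), l ⊗ j ⊗ (e ⊗ b), l ⊗ j) ⊗ j ⊗ h(g(j, b, j), e, j ⊗ j), j, l), l, l) ⊗ j
  Flatten:  l ⊗ j ⊗ g(g(g(j ⊗ l, h(j ⊗ b, b ⊗ l, d(b, l, b)), d(j ⊗ b, j ⊗ j, g(b, j, b))) ⊗ (e ⊗ h(e, h(l ⊗ j ⊗ l, l ⊗ l ⊗ (b ⊗ e) ⊗ l, b ⊗ l), e)) ⊗ h(h(b, j ⊗ e, b) ⊗ h(j, j, b) ⊗ h(b, l, b), l, b) ⊗ g(l ⊗ (b ⊗ (j ⊗ b)), l ⊗ j ⊗ (e ⊗ b), l ⊗ j) ⊗ j ⊗ h(g(j, b, j), e, j ⊗ j), j, l), l, l) ⊗ j
  Inside:  g(g(g(j ⊗ l, h(j ⊗ b, b ⊗ l, d(b, l, b)), d(j ⊗ b, j ⊗ j, g(b, j, b))) ⊗ (e ⊗ h(e, h(l ⊗ j ⊗ l, l ⊗ l ⊗ (b ⊗ e) ⊗ l, b ⊗ l), e)) ⊗ h(h(b, j ⊗ e, b) ⊗ h(j, j, b) ⊗ h(b, l, b), l, b) ⊗ g(l ⊗ (b ⊗ (j ⊗ b)), l ⊗ j ⊗ (e ⊗ b), l ⊗ j) ⊗ j ⊗ h(g(j, b, j), e, j ⊗ j), j, l), l, l)  →  g(g(g(b ⊗ b ⊗ j ⊗ l, b ⊗ j ⊗ l, j ⊗ l) ⊗ g(j ⊗ l, h(b ⊗ j, b ⊗ l, d(b, l, b)), d(b ⊗ j, j ⊗ j, g(b, j, b))) ⊗ h(e, h(j ⊗ l ⊗ l, b ⊗ l ⊗ l ⊗ l, b ⊗ l), e) ⊗ h(g(j, b, j), e, j ⊗ j) ⊗ h(h(b, j, b) ⊗ h(b, l, b) ⊗ h(j, j, b), l, b) ⊗ j, j, l), l, l)
  Sort:  g(g(g(b ⊗ b ⊗ j ⊗ l, b ⊗ j ⊗ l, j ⊗ l) ⊗ g(j ⊗ l, h(b ⊗ j, b ⊗ l, d(b, l, b)), d(b ⊗ j, j ⊗ j, g(b, j, b))) ⊗ h(e, h(j ⊗ l ⊗ l, b ⊗ l ⊗ l ⊗ l, b ⊗ l), e) ⊗ h(g(j, b, j), e, j ⊗ j) ⊗ h(h(b, j, b) ⊗ h(b, l, b) ⊗ h(j, j, b), l, b) ⊗ j, j, l), l, l) ⊗ j ⊗ j ⊗ l

Answer: no — g(g(g(b ⊗ b ⊗ j ⊗ l, b ⊗ j ⊗ l, j ⊗ l) ⊗ g(j ⊗ l, h(b ⊗ j, b ⊗ l, d(b, l, b)), d(g(b, j, b), j ⊗ j, b ⊗ j)) ⊗ h(e, h(j ⊗ l ⊗ l, b ⊗ l ⊗ l ⊗ l, b ⊗ l), e) ⊗ h(g(j, b, j), e, j ⊗ j) ⊗ h(h(b, j, b) ⊗ h(b, l, b) ⊗ h(j, j, b), l, b) ⊗ j, j, l), l, l) ⊗ j ⊗ j ⊗ l vs g(g(g(b ⊗ b ⊗ j ⊗ l, b ⊗ j ⊗ l, j ⊗ l) ⊗ g(j ⊗ l, h(b ⊗ j, b ⊗ l, d(b, l, b)), d(b ⊗ j, j ⊗ j, g(b, j, b))) ⊗ h(e, h(j ⊗ l ⊗ l, b ⊗ l ⊗ l ⊗ l, b ⊗ l), e) ⊗ h(g(j, b, j), e, j ⊗ j) ⊗ h(h(b, j, b) ⊗ h(b, l, b) ⊗ h(j, j, b), l, b) ⊗ j, j, l), l, l) ⊗ j ⊗ j ⊗ l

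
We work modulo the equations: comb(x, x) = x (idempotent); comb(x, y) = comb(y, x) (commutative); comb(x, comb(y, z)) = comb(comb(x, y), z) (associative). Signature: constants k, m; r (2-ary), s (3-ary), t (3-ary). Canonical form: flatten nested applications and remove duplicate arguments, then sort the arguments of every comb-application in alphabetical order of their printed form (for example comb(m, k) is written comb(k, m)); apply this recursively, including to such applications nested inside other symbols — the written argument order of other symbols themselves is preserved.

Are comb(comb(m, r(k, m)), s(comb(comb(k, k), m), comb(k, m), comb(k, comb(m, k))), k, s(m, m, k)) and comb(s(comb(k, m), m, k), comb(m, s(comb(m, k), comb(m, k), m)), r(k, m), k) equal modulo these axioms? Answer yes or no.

Left:  comb(comb(m, r(k, m)), s(comb(comb(k, k), m), comb(k, m), comb(k, comb(m, k))), k, s(m, m, k))
  Merge nested applications:  comb(m, r(k, m), s(comb(comb(k, k), m), comb(k, m), comb(k, comb(m, k))), k, s(m, m, k))
  Inside:  s(comb(comb(k, k), m), comb(k, m), comb(k, comb(m, k)))  →  s(comb(k, m), comb(k, m), comb(k, m))
  Sort:  comb(k, m, r(k, m), s(comb(k, m), comb(k, m), comb(k, m)), s(m, m, k))
Right:  comb(s(comb(k, m), m, k), comb(m, s(comb(m, k), comb(m, k), m)), r(k, m), k)
  Flatten:  comb(s(comb(k, m), m, k), m, s(comb(m, k), comb(m, k), m), r(k, m), k)
  Canonicalize subterm:  s(comb(m, k), comb(m, k), m)  →  s(comb(k, m), comb(k, m), m)
  Sort arguments:  comb(k, m, r(k, m), s(comb(k, m), comb(k, m), m), s(comb(k, m), m, k))

Answer: no — comb(k, m, r(k, m), s(comb(k, m), comb(k, m), comb(k, m)), s(m, m, k)) vs comb(k, m, r(k, m), s(comb(k, m), comb(k, m), m), s(comb(k, m), m, k))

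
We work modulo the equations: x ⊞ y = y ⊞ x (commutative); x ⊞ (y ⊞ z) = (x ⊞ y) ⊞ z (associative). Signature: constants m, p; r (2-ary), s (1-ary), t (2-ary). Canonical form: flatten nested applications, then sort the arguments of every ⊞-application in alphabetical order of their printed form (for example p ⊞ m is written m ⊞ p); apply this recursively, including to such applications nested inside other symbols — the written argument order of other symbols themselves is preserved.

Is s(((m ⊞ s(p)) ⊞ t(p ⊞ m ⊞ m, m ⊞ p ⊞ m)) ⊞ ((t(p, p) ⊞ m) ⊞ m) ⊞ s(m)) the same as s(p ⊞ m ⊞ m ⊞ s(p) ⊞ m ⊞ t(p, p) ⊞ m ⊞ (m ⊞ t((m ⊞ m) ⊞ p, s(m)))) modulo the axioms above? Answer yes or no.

Answer: no — s(m ⊞ m ⊞ m ⊞ s(m) ⊞ s(p) ⊞ t(m ⊞ m ⊞ p, m ⊞ m ⊞ p) ⊞ t(p, p)) vs s(m ⊞ m ⊞ m ⊞ m ⊞ m ⊞ p ⊞ s(p) ⊞ t(m ⊞ m ⊞ p, s(m)) ⊞ t(p, p))

Derivation:
Left:  s(((m ⊞ s(p)) ⊞ t(p ⊞ m ⊞ m, m ⊞ p ⊞ m)) ⊞ ((t(p, p) ⊞ m) ⊞ m) ⊞ s(m))
  Focus inside:  ((m ⊞ s(p)) ⊞ t(p ⊞ m ⊞ m, m ⊞ p ⊞ m)) ⊞ ((t(p, p) ⊞ m) ⊞ m) ⊞ s(m)
  Flatten:  m ⊞ s(p) ⊞ t(p ⊞ m ⊞ m, m ⊞ p ⊞ m) ⊞ t(p, p) ⊞ m ⊞ m ⊞ s(m)
  Canonicalize subterm:  t(p ⊞ m ⊞ m, m ⊞ p ⊞ m)  →  t(m ⊞ m ⊞ p, m ⊞ m ⊞ p)
  Sort:  m ⊞ m ⊞ m ⊞ s(m) ⊞ s(p) ⊞ t(m ⊞ m ⊞ p, m ⊞ m ⊞ p) ⊞ t(p, p)
  Rebuild:  s(m ⊞ m ⊞ m ⊞ s(m) ⊞ s(p) ⊞ t(m ⊞ m ⊞ p, m ⊞ m ⊞ p) ⊞ t(p, p))
Right:  s(p ⊞ m ⊞ m ⊞ s(p) ⊞ m ⊞ t(p, p) ⊞ m ⊞ (m ⊞ t((m ⊞ m) ⊞ p, s(m))))
  Descend into:  p ⊞ m ⊞ m ⊞ s(p) ⊞ m ⊞ t(p, p) ⊞ m ⊞ (m ⊞ t((m ⊞ m) ⊞ p, s(m)))
  Merge nested applications:  p ⊞ m ⊞ m ⊞ s(p) ⊞ m ⊞ t(p, p) ⊞ m ⊞ m ⊞ t((m ⊞ m) ⊞ p, s(m))
  Canonicalize subterm:  t((m ⊞ m) ⊞ p, s(m))  →  t(m ⊞ m ⊞ p, s(m))
  Sort:  m ⊞ m ⊞ m ⊞ m ⊞ m ⊞ p ⊞ s(p) ⊞ t(m ⊞ m ⊞ p, s(m)) ⊞ t(p, p)
  Rebuild:  s(m ⊞ m ⊞ m ⊞ m ⊞ m ⊞ p ⊞ s(p) ⊞ t(m ⊞ m ⊞ p, s(m)) ⊞ t(p, p))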